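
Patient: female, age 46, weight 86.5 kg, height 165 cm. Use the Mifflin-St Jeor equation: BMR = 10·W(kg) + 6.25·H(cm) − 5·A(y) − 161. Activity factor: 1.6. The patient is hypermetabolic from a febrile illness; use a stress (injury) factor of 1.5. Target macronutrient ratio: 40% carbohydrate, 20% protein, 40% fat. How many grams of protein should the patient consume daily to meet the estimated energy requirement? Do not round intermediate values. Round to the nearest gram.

181 g/day

Mifflin-St Jeor (female): BMR = 10(86.5) + 6.25(165) − 5(46) − 161 = 865 + 1031.25 − 230 − 161 = 1505.25 kcal/day.
TEE = 1505.25 × 1.6 = 2408.4 kcal/day.
With stress factor 1.5: 2408.4 × 1.5 = 3612.6 kcal/day.
Protein energy = 20% × 3612.6 = 722.52 kcal.
Protein = 722.52 ÷ 4 kcal/g = 180.63 g.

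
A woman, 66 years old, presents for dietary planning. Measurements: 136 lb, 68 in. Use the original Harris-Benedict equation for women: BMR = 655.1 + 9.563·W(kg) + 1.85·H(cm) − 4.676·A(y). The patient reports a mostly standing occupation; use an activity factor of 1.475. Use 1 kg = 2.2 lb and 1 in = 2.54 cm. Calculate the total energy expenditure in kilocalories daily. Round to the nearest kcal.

1854 kilocalories daily

Convert to metric: weight = 136 ÷ 2.2 = 61.8182 kg; height = 68 × 2.54 = 172.72 cm.
Harris-Benedict: BMR = 655.1 + 9.563(61.8182) + 1.85(172.72) − 4.676(66) = 1257.1833 kcal/day.
TEE = BMR × activity factor = 1257.1833 × 1.475 = 1854.3453 kcal/day.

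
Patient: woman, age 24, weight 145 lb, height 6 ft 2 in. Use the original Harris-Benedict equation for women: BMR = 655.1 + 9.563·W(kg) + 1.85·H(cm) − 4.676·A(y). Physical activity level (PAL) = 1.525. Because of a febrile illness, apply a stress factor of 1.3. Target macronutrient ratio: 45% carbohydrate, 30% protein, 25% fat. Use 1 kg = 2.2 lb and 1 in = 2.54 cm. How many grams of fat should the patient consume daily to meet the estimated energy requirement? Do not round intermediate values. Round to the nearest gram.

Convert to metric: weight = 145 ÷ 2.2 = 65.9091 kg; height = (6×12 + 2) × 2.54 = 74 × 2.54 = 187.96 cm.
Harris-Benedict: BMR = 655.1 + 9.563(65.9091) + 1.85(187.96) − 4.676(24) = 1520.8906 kcal/day.
TEE = 1520.8906 × 1.525 = 2319.3582 kcal/day.
With stress factor 1.3: 2319.3582 × 1.3 = 3015.1657 kcal/day.
Fat energy = 25% × 3015.1657 = 753.7914 kcal.
Fat = 753.7914 ÷ 9 kcal/g = 83.7546 g.

84 g/day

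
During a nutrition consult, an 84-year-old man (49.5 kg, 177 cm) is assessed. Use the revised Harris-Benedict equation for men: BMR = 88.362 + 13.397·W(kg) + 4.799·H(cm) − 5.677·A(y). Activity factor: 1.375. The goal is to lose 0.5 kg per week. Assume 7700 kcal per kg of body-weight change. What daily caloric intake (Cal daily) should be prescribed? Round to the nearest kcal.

Harris-Benedict: BMR = 88.362 + 13.397(49.5) + 4.799(177) − 5.677(84) = 1124.0685 kcal/day.
TEE = 1124.0685 × 1.375 = 1545.5942 kcal/day.
Required daily deficit = 0.5 × 7700 ÷ 7 = 550 kcal/day.
Target intake = 1545.5942 − 550 = 995.5942 kcal/day.

996 Cal daily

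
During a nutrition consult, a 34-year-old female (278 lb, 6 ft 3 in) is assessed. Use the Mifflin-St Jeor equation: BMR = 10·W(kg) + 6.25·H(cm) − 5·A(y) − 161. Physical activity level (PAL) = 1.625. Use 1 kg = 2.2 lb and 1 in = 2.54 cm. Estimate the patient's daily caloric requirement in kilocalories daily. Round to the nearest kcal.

Convert to metric: weight = 278 ÷ 2.2 = 126.3636 kg; height = (6×12 + 3) × 2.54 = 75 × 2.54 = 190.5 cm.
Mifflin-St Jeor (female): BMR = 10(126.3636) + 6.25(190.5) − 5(34) − 161 = 1263.6364 + 1190.625 − 170 − 161 = 2123.2614 kcal/day.
TEE = BMR × activity factor = 2123.2614 × 1.625 = 3450.2997 kcal/day.

3450 kilocalories daily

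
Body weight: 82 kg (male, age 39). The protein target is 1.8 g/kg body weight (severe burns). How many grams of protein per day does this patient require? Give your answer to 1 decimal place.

Protein = 1.8 g/kg × 82 kg = 147.6 g/day.

147.6 g/day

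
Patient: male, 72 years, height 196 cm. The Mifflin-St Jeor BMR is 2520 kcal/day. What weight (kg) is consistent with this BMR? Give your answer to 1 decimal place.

165.0 kg

2520 = 10·W + 6.25(196) − 5(72) + 5
10·W = 2520 − 870 = 1650, so W = 165 kg.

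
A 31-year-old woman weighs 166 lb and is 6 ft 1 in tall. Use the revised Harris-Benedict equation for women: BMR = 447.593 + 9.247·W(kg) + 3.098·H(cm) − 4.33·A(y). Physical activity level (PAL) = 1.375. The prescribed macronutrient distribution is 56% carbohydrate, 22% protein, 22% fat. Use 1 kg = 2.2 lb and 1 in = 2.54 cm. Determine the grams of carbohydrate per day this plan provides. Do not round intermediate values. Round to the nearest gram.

305 g/day

Convert to metric: weight = 166 ÷ 2.2 = 75.4545 kg; height = (6×12 + 1) × 2.54 = 73 × 2.54 = 185.42 cm.
Harris-Benedict: BMR = 447.593 + 9.247(75.4545) + 3.098(185.42) − 4.33(31) = 1585.5223 kcal/day.
TEE = 1585.5223 × 1.375 = 2180.0932 kcal/day.
Carbohydrate energy = 56% × 2180.0932 = 1220.8522 kcal.
Carbohydrate = 1220.8522 ÷ 4 kcal/g = 305.2131 g.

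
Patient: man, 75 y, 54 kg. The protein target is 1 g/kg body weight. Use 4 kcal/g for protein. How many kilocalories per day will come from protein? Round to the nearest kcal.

216 kcal/day

Protein = 1 g/kg × 54 kg = 54 g/day.
Protein energy = 54 g × 4 kcal/g = 216 kcal/day.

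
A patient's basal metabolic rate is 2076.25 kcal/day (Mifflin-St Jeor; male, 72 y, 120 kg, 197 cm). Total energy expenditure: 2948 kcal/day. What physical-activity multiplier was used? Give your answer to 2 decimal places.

Activity factor = TEE ÷ BMR = 2948 ÷ 2076.25 = 1.42.

1.42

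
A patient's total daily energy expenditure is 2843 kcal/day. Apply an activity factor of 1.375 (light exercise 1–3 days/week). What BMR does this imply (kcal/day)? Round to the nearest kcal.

BMR = TEE ÷ activity factor = 2843 ÷ 1.375 = 2067.6364 kcal/day.

2068 kcal/day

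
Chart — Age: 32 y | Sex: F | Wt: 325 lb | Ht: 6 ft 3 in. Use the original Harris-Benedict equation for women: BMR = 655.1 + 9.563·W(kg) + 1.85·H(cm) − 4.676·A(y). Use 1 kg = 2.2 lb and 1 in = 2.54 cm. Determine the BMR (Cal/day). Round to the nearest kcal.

Convert to metric: weight = 325 ÷ 2.2 = 147.7273 kg; height = (6×12 + 3) × 2.54 = 75 × 2.54 = 190.5 cm.
Harris-Benedict: BMR = 655.1 + 9.563(147.7273) + 1.85(190.5) − 4.676(32) = 2270.6089 kcal/day.

2271 Cal/day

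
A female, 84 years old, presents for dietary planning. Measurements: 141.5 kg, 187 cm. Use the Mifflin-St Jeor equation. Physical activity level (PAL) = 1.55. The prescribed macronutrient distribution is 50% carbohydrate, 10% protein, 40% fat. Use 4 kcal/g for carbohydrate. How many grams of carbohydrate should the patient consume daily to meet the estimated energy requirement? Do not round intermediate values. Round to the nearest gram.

388 g/day

Mifflin-St Jeor (female): BMR = 10(141.5) + 6.25(187) − 5(84) − 161 = 1415 + 1168.75 − 420 − 161 = 2002.75 kcal/day.
TEE = 2002.75 × 1.55 = 3104.2625 kcal/day.
Carbohydrate energy = 50% × 3104.2625 = 1552.1313 kcal.
Carbohydrate = 1552.1313 ÷ 4 kcal/g = 388.0328 g.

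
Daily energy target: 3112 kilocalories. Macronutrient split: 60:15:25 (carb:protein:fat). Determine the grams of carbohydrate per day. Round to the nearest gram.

467 g/day

Carbohydrate energy = 60% × 3112 = 1867.2 kcal.
At 4 kcal/g: 1867.2 ÷ 4 = 466.8 g.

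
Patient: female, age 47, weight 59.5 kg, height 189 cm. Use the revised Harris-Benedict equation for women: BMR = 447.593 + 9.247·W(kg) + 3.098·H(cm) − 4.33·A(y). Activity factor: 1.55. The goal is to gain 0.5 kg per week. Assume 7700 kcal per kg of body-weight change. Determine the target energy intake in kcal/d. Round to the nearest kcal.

Harris-Benedict: BMR = 447.593 + 9.247(59.5) + 3.098(189) − 4.33(47) = 1379.8015 kcal/day.
TEE = 1379.8015 × 1.55 = 2138.6923 kcal/day.
Required daily surplus = 0.5 × 7700 ÷ 7 = 550 kcal/day.
Target intake = 2138.6923 + 550 = 2688.6923 kcal/day.

2689 kcal/d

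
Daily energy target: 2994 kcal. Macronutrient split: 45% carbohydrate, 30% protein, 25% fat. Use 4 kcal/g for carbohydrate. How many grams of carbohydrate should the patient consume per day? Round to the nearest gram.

337 g/day

Carbohydrate energy = 45% × 2994 = 1347.3 kcal.
At 4 kcal/g: 1347.3 ÷ 4 = 336.825 g.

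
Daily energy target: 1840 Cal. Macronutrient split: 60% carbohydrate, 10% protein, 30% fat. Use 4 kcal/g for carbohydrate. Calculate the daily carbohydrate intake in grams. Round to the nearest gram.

Carbohydrate energy = 60% × 1840 = 1104 kcal.
At 4 kcal/g: 1104 ÷ 4 = 276 g.

276 g/day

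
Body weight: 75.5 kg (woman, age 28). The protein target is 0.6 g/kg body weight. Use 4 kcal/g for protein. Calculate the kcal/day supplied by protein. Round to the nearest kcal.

181 kcal/day

Protein = 0.6 g/kg × 75.5 kg = 45.3 g/day.
Protein energy = 45.3 g × 4 kcal/g = 181.2 kcal/day.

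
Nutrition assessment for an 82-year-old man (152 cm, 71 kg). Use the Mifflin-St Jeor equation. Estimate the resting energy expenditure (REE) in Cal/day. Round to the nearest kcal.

1255 Cal/day

Mifflin-St Jeor (male): BMR = 10(71) + 6.25(152) − 5(82) + 5 = 710 + 950 − 410 + 5 = 1255 kcal/day.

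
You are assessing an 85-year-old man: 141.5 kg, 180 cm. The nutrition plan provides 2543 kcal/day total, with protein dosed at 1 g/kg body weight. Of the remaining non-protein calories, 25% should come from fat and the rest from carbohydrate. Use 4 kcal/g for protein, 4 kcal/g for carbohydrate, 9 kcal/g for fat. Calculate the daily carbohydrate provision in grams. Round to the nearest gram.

Protein = 1 × 141.5 = 141.5 g → 141.5 × 4 = 566 kcal.
Non-protein calories = 2543 − 566 = 1977 kcal.
Fat: 25% × 1977 = 494.25 kcal; carbohydrate: 1482.75 kcal.
Carbohydrate: 1482.75 kcal ÷ 4 kcal/g = 370.6875 g.

371 g/day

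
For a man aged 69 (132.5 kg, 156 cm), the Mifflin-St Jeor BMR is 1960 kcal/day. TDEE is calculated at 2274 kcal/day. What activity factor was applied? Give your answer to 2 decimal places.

1.16

Activity factor = TEE ÷ BMR = 2274 ÷ 1960 = 1.16.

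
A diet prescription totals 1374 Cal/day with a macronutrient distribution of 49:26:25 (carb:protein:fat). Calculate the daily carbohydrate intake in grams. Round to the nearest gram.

Carbohydrate energy = 49% × 1374 = 673.26 kcal.
At 4 kcal/g: 673.26 ÷ 4 = 168.315 g.

168 g/day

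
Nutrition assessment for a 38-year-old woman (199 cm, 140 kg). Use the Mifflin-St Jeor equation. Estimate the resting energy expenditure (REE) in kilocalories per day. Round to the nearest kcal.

2293 kilocalories per day

Mifflin-St Jeor (female): BMR = 10(140) + 6.25(199) − 5(38) − 161 = 1400 + 1243.75 − 190 − 161 = 2292.75 kcal/day.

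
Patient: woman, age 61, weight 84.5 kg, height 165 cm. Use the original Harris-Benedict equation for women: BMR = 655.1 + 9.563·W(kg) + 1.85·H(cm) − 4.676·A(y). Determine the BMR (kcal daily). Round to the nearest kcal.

Harris-Benedict: BMR = 655.1 + 9.563(84.5) + 1.85(165) − 4.676(61) = 1483.1875 kcal/day.

1483 kcal daily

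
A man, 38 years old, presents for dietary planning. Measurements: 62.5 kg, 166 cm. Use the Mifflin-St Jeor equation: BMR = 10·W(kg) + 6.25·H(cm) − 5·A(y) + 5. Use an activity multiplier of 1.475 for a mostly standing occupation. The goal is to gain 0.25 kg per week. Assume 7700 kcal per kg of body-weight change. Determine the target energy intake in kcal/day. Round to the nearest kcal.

Mifflin-St Jeor (male): BMR = 10(62.5) + 6.25(166) − 5(38) + 5 = 625 + 1037.5 − 190 + 5 = 1477.5 kcal/day.
TEE = 1477.5 × 1.475 = 2179.3125 kcal/day.
Required daily surplus = 0.25 × 7700 ÷ 7 = 275 kcal/day.
Target intake = 2179.3125 + 275 = 2454.3125 kcal/day.

2454 kcal/day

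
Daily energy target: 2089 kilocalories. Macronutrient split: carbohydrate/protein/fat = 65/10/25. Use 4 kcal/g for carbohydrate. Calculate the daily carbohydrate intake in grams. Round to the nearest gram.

Carbohydrate energy = 65% × 2089 = 1357.85 kcal.
At 4 kcal/g: 1357.85 ÷ 4 = 339.4625 g.

339 g/day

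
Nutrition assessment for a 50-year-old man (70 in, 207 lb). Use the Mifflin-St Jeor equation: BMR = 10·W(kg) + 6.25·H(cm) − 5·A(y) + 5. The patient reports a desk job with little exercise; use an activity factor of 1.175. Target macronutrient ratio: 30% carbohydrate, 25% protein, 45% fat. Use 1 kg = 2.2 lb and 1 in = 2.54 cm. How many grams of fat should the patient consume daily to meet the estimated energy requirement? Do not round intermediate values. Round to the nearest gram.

Convert to metric: weight = 207 ÷ 2.2 = 94.0909 kg; height = 70 × 2.54 = 177.8 cm.
Mifflin-St Jeor (male): BMR = 10(94.0909) + 6.25(177.8) − 5(50) + 5 = 940.9091 + 1111.25 − 250 + 5 = 1807.1591 kcal/day.
TEE = 1807.1591 × 1.175 = 2123.4119 kcal/day.
Fat energy = 45% × 2123.4119 = 955.5354 kcal.
Fat = 955.5354 ÷ 9 kcal/g = 106.1706 g.

106 g/day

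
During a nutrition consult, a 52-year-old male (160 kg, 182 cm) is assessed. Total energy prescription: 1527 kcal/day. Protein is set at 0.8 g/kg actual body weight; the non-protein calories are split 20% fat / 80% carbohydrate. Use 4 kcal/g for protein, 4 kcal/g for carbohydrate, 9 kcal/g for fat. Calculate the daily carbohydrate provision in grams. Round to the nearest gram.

203 g/day

Protein = 0.8 × 160 = 128 g → 128 × 4 = 512 kcal.
Non-protein calories = 1527 − 512 = 1015 kcal.
Fat: 20% × 1015 = 203 kcal; carbohydrate: 812 kcal.
Carbohydrate: 812 kcal ÷ 4 kcal/g = 203 g.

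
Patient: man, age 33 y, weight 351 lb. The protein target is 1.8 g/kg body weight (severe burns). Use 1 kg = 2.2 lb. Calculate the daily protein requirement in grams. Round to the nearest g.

287 g/day

Weight in kg = 351 ÷ 2.2 = 159.5455 kg.
Protein = 1.8 g/kg × 159.5455 kg = 287.1818 g/day.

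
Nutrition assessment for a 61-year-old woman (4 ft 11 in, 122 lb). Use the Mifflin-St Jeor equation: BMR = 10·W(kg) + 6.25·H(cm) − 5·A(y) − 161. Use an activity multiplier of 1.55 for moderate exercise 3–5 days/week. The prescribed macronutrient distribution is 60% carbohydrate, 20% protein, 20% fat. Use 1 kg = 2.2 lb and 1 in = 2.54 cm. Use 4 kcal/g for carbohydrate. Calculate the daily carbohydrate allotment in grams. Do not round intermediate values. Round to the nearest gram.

Convert to metric: weight = 122 ÷ 2.2 = 55.4545 kg; height = (4×12 + 11) × 2.54 = 59 × 2.54 = 149.86 cm.
Mifflin-St Jeor (female): BMR = 10(55.4545) + 6.25(149.86) − 5(61) − 161 = 554.5455 + 936.625 − 305 − 161 = 1025.1705 kcal/day.
TEE = 1025.1705 × 1.55 = 1589.0142 kcal/day.
Carbohydrate energy = 60% × 1589.0142 = 953.4085 kcal.
Carbohydrate = 953.4085 ÷ 4 kcal/g = 238.3521 g.

238 g/day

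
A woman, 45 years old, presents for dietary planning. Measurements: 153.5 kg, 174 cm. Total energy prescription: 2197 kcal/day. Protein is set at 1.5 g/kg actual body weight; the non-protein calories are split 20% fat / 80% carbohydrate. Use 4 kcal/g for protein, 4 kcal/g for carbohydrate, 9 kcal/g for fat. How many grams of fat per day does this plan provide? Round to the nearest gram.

Protein = 1.5 × 153.5 = 230.25 g → 230.25 × 4 = 921 kcal.
Non-protein calories = 2197 − 921 = 1276 kcal.
Fat: 20% × 1276 = 255.2 kcal; carbohydrate: 1020.8 kcal.
Fat: 255.2 kcal ÷ 9 kcal/g = 28.3556 g.

28 g/day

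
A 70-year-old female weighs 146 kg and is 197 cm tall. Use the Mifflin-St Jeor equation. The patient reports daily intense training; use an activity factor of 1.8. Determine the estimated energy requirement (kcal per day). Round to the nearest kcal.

Mifflin-St Jeor (female): BMR = 10(146) + 6.25(197) − 5(70) − 161 = 1460 + 1231.25 − 350 − 161 = 2180.25 kcal/day.
TEE = BMR × activity factor = 2180.25 × 1.8 = 3924.45 kcal/day.

3924 kcal per day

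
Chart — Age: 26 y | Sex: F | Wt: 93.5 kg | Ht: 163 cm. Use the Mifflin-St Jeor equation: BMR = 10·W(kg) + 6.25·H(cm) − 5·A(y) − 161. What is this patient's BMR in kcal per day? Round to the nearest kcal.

Mifflin-St Jeor (female): BMR = 10(93.5) + 6.25(163) − 5(26) − 161 = 935 + 1018.75 − 130 − 161 = 1662.75 kcal/day.

1663 kcal per day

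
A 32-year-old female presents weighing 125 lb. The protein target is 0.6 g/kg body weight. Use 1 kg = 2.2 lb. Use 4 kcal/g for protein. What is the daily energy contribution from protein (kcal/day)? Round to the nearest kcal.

Weight in kg = 125 ÷ 2.2 = 56.8182 kg.
Protein = 0.6 g/kg × 56.8182 kg = 34.0909 g/day.
Protein energy = 34.0909 g × 4 kcal/g = 136.3636 kcal/day.

136 kcal/day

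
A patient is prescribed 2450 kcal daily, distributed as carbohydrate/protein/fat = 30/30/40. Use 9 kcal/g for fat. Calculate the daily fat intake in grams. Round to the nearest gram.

109 g/day

Fat energy = 40% × 2450 = 980 kcal.
At 9 kcal/g: 980 ÷ 9 = 108.8889 g.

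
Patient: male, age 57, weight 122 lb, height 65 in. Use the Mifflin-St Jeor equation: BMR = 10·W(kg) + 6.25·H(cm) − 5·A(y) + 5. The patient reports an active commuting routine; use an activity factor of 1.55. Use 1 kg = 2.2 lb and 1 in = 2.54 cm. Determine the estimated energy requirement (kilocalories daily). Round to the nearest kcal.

Convert to metric: weight = 122 ÷ 2.2 = 55.4545 kg; height = 65 × 2.54 = 165.1 cm.
Mifflin-St Jeor (male): BMR = 10(55.4545) + 6.25(165.1) − 5(57) + 5 = 554.5455 + 1031.875 − 285 + 5 = 1306.4205 kcal/day.
TEE = BMR × activity factor = 1306.4205 × 1.55 = 2024.9517 kcal/day.

2025 kilocalories daily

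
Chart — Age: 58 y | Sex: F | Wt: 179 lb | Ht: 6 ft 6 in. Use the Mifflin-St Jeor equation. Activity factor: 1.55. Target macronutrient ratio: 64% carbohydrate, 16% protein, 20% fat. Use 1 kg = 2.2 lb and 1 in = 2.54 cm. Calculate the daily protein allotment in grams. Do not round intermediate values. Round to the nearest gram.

99 g/day

Convert to metric: weight = 179 ÷ 2.2 = 81.3636 kg; height = (6×12 + 6) × 2.54 = 78 × 2.54 = 198.12 cm.
Mifflin-St Jeor (female): BMR = 10(81.3636) + 6.25(198.12) − 5(58) − 161 = 813.6364 + 1238.25 − 290 − 161 = 1600.8864 kcal/day.
TEE = 1600.8864 × 1.55 = 2481.3739 kcal/day.
Protein energy = 16% × 2481.3739 = 397.0198 kcal.
Protein = 397.0198 ÷ 4 kcal/g = 99.255 g.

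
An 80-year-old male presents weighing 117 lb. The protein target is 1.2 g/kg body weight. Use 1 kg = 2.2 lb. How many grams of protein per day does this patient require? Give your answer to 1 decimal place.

63.8 g/day

Weight in kg = 117 ÷ 2.2 = 53.1818 kg.
Protein = 1.2 g/kg × 53.1818 kg = 63.8182 g/day.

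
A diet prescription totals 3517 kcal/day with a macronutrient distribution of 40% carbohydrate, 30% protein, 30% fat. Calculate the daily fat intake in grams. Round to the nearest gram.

Fat energy = 30% × 3517 = 1055.1 kcal.
At 9 kcal/g: 1055.1 ÷ 9 = 117.2333 g.

117 g/day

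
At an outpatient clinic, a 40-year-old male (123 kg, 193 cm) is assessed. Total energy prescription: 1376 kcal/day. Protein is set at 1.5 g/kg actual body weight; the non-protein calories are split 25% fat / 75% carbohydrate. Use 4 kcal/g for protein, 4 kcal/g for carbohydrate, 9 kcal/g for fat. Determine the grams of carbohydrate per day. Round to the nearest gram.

120 g/day

Protein = 1.5 × 123 = 184.5 g → 184.5 × 4 = 738 kcal.
Non-protein calories = 1376 − 738 = 638 kcal.
Fat: 25% × 638 = 159.5 kcal; carbohydrate: 478.5 kcal.
Carbohydrate: 478.5 kcal ÷ 4 kcal/g = 119.625 g.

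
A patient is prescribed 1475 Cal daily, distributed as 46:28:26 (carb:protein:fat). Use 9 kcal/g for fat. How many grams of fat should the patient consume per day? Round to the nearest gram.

43 g/day

Fat energy = 26% × 1475 = 383.5 kcal.
At 9 kcal/g: 383.5 ÷ 9 = 42.6111 g.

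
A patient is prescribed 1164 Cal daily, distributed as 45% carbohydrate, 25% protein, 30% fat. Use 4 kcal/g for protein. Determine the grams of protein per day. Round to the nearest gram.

Protein energy = 25% × 1164 = 291 kcal.
At 4 kcal/g: 291 ÷ 4 = 72.75 g.

73 g/day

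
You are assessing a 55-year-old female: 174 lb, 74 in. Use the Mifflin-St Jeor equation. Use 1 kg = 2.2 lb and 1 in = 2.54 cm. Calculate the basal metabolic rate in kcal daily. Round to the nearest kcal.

1530 kcal daily

Convert to metric: weight = 174 ÷ 2.2 = 79.0909 kg; height = 74 × 2.54 = 187.96 cm.
Mifflin-St Jeor (female): BMR = 10(79.0909) + 6.25(187.96) − 5(55) − 161 = 790.9091 + 1174.75 − 275 − 161 = 1529.6591 kcal/day.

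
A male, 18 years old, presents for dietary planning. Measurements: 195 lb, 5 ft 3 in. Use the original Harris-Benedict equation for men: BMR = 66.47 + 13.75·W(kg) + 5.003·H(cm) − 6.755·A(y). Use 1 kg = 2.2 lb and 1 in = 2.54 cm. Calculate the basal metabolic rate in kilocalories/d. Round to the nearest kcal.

1964 kilocalories/d

Convert to metric: weight = 195 ÷ 2.2 = 88.6364 kg; height = (5×12 + 3) × 2.54 = 63 × 2.54 = 160.02 cm.
Harris-Benedict: BMR = 66.47 + 13.75(88.6364) + 5.003(160.02) − 6.755(18) = 1964.2101 kcal/day.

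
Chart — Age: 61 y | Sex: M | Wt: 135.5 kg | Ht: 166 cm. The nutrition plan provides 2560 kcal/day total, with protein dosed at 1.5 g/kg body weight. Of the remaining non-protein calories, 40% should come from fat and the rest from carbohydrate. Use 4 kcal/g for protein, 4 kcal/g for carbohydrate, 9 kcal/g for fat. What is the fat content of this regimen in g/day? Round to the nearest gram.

Protein = 1.5 × 135.5 = 203.25 g → 203.25 × 4 = 813 kcal.
Non-protein calories = 2560 − 813 = 1747 kcal.
Fat: 40% × 1747 = 698.8 kcal; carbohydrate: 1048.2 kcal.
Fat: 698.8 kcal ÷ 9 kcal/g = 77.6444 g.

78 g/day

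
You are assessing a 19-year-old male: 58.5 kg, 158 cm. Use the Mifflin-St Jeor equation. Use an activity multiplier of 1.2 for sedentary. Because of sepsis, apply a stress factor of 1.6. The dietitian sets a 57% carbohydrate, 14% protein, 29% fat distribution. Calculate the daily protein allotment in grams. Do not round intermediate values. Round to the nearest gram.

Mifflin-St Jeor (male): BMR = 10(58.5) + 6.25(158) − 5(19) + 5 = 585 + 987.5 − 95 + 5 = 1482.5 kcal/day.
TEE = 1482.5 × 1.2 = 1779 kcal/day.
With stress factor 1.6: 1779 × 1.6 = 2846.4 kcal/day.
Protein energy = 14% × 2846.4 = 398.496 kcal.
Protein = 398.496 ÷ 4 kcal/g = 99.624 g.

100 g/day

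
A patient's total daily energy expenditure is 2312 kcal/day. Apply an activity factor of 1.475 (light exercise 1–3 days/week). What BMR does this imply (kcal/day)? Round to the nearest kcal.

1567 kcal/day

BMR = TEE ÷ activity factor = 2312 ÷ 1.475 = 1567.4576 kcal/day.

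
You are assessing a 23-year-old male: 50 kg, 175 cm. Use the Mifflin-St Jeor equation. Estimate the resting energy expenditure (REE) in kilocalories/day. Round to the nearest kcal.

Mifflin-St Jeor (male): BMR = 10(50) + 6.25(175) − 5(23) + 5 = 500 + 1093.75 − 115 + 5 = 1483.75 kcal/day.

1484 kilocalories/day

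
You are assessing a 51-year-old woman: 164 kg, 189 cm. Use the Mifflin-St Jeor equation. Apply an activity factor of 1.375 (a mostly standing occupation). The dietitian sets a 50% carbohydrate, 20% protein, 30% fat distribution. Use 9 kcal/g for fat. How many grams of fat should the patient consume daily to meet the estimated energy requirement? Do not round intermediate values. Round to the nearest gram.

110 g/day

Mifflin-St Jeor (female): BMR = 10(164) + 6.25(189) − 5(51) − 161 = 1640 + 1181.25 − 255 − 161 = 2405.25 kcal/day.
TEE = 2405.25 × 1.375 = 3307.2188 kcal/day.
Fat energy = 30% × 3307.2188 = 992.1656 kcal.
Fat = 992.1656 ÷ 9 kcal/g = 110.2406 g.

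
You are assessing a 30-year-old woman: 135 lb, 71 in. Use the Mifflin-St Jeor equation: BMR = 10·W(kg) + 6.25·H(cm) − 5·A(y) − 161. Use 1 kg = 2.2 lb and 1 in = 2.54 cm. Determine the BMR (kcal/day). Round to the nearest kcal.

1430 kcal/day

Convert to metric: weight = 135 ÷ 2.2 = 61.3636 kg; height = 71 × 2.54 = 180.34 cm.
Mifflin-St Jeor (female): BMR = 10(61.3636) + 6.25(180.34) − 5(30) − 161 = 613.6364 + 1127.125 − 150 − 161 = 1429.7614 kcal/day.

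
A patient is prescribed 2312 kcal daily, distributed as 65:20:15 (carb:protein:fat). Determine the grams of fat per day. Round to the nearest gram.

Fat energy = 15% × 2312 = 346.8 kcal.
At 9 kcal/g: 346.8 ÷ 9 = 38.5333 g.

39 g/day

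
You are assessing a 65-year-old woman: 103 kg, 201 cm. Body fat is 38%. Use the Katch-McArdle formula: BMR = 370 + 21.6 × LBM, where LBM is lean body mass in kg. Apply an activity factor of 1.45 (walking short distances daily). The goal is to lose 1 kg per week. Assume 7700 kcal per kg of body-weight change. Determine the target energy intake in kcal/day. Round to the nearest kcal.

LBM = 103 × (1 − 0.38) = 63.86 kg. Katch-McArdle: BMR = 370 + 21.6 × 63.86 = 1749.376 kcal/day.
TEE = 1749.376 × 1.45 = 2536.5952 kcal/day.
Required daily deficit = 1 × 7700 ÷ 7 = 1100 kcal/day.
Target intake = 2536.5952 − 1100 = 1436.5952 kcal/day.

1437 kcal/day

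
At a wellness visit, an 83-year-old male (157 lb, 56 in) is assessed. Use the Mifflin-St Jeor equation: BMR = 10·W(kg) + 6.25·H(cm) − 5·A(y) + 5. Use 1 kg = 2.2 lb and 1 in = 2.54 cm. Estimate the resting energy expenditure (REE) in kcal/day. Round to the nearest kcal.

Convert to metric: weight = 157 ÷ 2.2 = 71.3636 kg; height = 56 × 2.54 = 142.24 cm.
Mifflin-St Jeor (male): BMR = 10(71.3636) + 6.25(142.24) − 5(83) + 5 = 713.6364 + 889 − 415 + 5 = 1192.6364 kcal/day.

1193 kcal/day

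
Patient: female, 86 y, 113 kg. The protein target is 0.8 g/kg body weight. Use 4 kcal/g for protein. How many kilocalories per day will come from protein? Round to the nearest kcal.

362 kcal/day

Protein = 0.8 g/kg × 113 kg = 90.4 g/day.
Protein energy = 90.4 g × 4 kcal/g = 361.6 kcal/day.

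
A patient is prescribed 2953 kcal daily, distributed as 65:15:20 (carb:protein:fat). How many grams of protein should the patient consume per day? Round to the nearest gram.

111 g/day

Protein energy = 15% × 2953 = 442.95 kcal.
At 4 kcal/g: 442.95 ÷ 4 = 110.7375 g.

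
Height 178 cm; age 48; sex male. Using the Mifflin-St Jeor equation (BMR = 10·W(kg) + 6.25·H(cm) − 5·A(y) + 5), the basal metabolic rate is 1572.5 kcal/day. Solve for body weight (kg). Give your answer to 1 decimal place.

1572.5 = 10·W + 6.25(178) − 5(48) + 5
10·W = 1572.5 − 877.5 = 695, so W = 69.5 kg.

69.5 kg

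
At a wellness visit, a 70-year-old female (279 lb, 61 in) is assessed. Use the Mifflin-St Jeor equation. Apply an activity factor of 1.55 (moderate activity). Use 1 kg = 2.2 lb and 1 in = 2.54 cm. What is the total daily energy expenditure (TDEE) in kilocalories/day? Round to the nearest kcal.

Convert to metric: weight = 279 ÷ 2.2 = 126.8182 kg; height = 61 × 2.54 = 154.94 cm.
Mifflin-St Jeor (female): BMR = 10(126.8182) + 6.25(154.94) − 5(70) − 161 = 1268.1818 + 968.375 − 350 − 161 = 1725.5568 kcal/day.
TEE = BMR × activity factor = 1725.5568 × 1.55 = 2674.6131 kcal/day.

2675 kilocalories/day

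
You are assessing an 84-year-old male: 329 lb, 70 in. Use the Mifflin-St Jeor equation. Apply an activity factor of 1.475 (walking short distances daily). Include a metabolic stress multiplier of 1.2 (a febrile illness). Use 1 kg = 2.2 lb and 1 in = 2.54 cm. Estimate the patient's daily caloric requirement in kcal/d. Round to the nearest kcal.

Convert to metric: weight = 329 ÷ 2.2 = 149.5455 kg; height = 70 × 2.54 = 177.8 cm.
Mifflin-St Jeor (male): BMR = 10(149.5455) + 6.25(177.8) − 5(84) + 5 = 1495.4545 + 1111.25 − 420 + 5 = 2191.7045 kcal/day.
TEE = BMR × activity factor = 2191.7045 × 1.475 = 3232.7642 kcal/day.
Apply stress factor: 3232.7642 × 1.2 = 3879.317 kcal/day.

3879 kcal/d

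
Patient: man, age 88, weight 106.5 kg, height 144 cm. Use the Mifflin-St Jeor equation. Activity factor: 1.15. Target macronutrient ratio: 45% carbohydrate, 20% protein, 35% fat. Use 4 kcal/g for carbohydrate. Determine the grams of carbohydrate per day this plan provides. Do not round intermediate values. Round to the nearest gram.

198 g/day

Mifflin-St Jeor (male): BMR = 10(106.5) + 6.25(144) − 5(88) + 5 = 1065 + 900 − 440 + 5 = 1530 kcal/day.
TEE = 1530 × 1.15 = 1759.5 kcal/day.
Carbohydrate energy = 45% × 1759.5 = 791.775 kcal.
Carbohydrate = 791.775 ÷ 4 kcal/g = 197.9438 g.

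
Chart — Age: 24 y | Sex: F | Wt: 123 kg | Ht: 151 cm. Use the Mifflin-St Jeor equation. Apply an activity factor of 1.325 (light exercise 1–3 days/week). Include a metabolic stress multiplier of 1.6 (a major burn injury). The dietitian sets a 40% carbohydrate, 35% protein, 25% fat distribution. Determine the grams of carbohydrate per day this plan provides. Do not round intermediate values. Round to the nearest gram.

401 g/day

Mifflin-St Jeor (female): BMR = 10(123) + 6.25(151) − 5(24) − 161 = 1230 + 943.75 − 120 − 161 = 1892.75 kcal/day.
TEE = 1892.75 × 1.325 = 2507.8938 kcal/day.
With stress factor 1.6: 2507.8938 × 1.6 = 4012.63 kcal/day.
Carbohydrate energy = 40% × 4012.63 = 1605.052 kcal.
Carbohydrate = 1605.052 ÷ 4 kcal/g = 401.263 g.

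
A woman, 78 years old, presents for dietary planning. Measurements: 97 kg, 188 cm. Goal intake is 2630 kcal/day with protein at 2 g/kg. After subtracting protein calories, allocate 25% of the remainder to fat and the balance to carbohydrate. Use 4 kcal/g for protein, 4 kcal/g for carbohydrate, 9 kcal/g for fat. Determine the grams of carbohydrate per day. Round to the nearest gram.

Protein = 2 × 97 = 194 g → 194 × 4 = 776 kcal.
Non-protein calories = 2630 − 776 = 1854 kcal.
Fat: 25% × 1854 = 463.5 kcal; carbohydrate: 1390.5 kcal.
Carbohydrate: 1390.5 kcal ÷ 4 kcal/g = 347.625 g.

348 g/day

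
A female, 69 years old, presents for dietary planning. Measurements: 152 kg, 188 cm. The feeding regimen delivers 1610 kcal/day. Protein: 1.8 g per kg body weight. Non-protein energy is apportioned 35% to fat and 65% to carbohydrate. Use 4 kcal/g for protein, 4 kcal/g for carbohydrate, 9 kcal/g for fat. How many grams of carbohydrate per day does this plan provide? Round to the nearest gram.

84 g/day

Protein = 1.8 × 152 = 273.6 g → 273.6 × 4 = 1094.4 kcal.
Non-protein calories = 1610 − 1094.4 = 515.6 kcal.
Fat: 35% × 515.6 = 180.46 kcal; carbohydrate: 335.14 kcal.
Carbohydrate: 335.14 kcal ÷ 4 kcal/g = 83.785 g.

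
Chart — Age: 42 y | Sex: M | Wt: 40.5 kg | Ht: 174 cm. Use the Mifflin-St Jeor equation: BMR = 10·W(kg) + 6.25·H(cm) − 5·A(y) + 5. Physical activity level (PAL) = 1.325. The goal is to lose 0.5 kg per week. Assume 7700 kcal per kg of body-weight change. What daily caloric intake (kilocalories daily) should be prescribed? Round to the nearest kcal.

1156 kilocalories daily

Mifflin-St Jeor (male): BMR = 10(40.5) + 6.25(174) − 5(42) + 5 = 405 + 1087.5 − 210 + 5 = 1287.5 kcal/day.
TEE = 1287.5 × 1.325 = 1705.9375 kcal/day.
Required daily deficit = 0.5 × 7700 ÷ 7 = 550 kcal/day.
Target intake = 1705.9375 − 550 = 1155.9375 kcal/day.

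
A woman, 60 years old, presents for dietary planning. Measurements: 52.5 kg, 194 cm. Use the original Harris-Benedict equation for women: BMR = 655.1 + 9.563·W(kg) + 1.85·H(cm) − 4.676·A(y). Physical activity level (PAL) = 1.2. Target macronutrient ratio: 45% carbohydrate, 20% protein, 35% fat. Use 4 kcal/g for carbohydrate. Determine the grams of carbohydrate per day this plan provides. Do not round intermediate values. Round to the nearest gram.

167 g/day

Harris-Benedict: BMR = 655.1 + 9.563(52.5) + 1.85(194) − 4.676(60) = 1235.4975 kcal/day.
TEE = 1235.4975 × 1.2 = 1482.597 kcal/day.
Carbohydrate energy = 45% × 1482.597 = 667.1687 kcal.
Carbohydrate = 667.1687 ÷ 4 kcal/g = 166.7922 g.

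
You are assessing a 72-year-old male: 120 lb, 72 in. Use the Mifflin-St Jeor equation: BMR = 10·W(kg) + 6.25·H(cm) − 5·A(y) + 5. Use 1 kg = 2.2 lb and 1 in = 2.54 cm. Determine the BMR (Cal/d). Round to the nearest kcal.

1333 Cal/d

Convert to metric: weight = 120 ÷ 2.2 = 54.5455 kg; height = 72 × 2.54 = 182.88 cm.
Mifflin-St Jeor (male): BMR = 10(54.5455) + 6.25(182.88) − 5(72) + 5 = 545.4545 + 1143 − 360 + 5 = 1333.4545 kcal/day.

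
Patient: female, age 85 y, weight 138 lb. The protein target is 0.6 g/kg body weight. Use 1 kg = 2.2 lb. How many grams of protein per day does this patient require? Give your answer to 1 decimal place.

Weight in kg = 138 ÷ 2.2 = 62.7273 kg.
Protein = 0.6 g/kg × 62.7273 kg = 37.6364 g/day.

37.6 g/day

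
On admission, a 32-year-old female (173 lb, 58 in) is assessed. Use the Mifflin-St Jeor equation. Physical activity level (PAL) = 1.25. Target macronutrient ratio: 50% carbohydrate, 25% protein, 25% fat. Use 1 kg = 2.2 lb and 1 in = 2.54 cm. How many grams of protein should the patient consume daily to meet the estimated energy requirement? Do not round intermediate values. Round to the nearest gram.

108 g/day

Convert to metric: weight = 173 ÷ 2.2 = 78.6364 kg; height = 58 × 2.54 = 147.32 cm.
Mifflin-St Jeor (female): BMR = 10(78.6364) + 6.25(147.32) − 5(32) − 161 = 786.3636 + 920.75 − 160 − 161 = 1386.1136 kcal/day.
TEE = 1386.1136 × 1.25 = 1732.642 kcal/day.
Protein energy = 25% × 1732.642 = 433.1605 kcal.
Protein = 433.1605 ÷ 4 kcal/g = 108.2901 g.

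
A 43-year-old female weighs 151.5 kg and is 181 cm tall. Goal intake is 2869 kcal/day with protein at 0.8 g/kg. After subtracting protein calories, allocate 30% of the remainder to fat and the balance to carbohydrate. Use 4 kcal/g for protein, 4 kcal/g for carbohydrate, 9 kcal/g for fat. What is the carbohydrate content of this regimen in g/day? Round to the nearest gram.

Protein = 0.8 × 151.5 = 121.2 g → 121.2 × 4 = 484.8 kcal.
Non-protein calories = 2869 − 484.8 = 2384.2 kcal.
Fat: 30% × 2384.2 = 715.26 kcal; carbohydrate: 1668.94 kcal.
Carbohydrate: 1668.94 kcal ÷ 4 kcal/g = 417.235 g.

417 g/day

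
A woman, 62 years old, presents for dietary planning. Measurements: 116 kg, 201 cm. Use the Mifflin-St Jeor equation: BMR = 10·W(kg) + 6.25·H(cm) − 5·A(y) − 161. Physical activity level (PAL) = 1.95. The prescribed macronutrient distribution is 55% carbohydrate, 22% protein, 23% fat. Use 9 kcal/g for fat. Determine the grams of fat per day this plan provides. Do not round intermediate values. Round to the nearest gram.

Mifflin-St Jeor (female): BMR = 10(116) + 6.25(201) − 5(62) − 161 = 1160 + 1256.25 − 310 − 161 = 1945.25 kcal/day.
TEE = 1945.25 × 1.95 = 3793.2375 kcal/day.
Fat energy = 23% × 3793.2375 = 872.4446 kcal.
Fat = 872.4446 ÷ 9 kcal/g = 96.9383 g.

97 g/day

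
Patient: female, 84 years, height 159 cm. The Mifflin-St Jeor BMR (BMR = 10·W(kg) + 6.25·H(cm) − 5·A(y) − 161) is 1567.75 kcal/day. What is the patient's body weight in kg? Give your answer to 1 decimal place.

115.5 kg

1567.75 = 10·W + 6.25(159) − 5(84) − 161
10·W = 1567.75 − 412.75 = 1155, so W = 115.5 kg.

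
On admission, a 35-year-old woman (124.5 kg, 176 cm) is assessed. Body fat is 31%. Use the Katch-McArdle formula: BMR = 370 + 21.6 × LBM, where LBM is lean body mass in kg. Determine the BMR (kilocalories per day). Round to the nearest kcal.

LBM = 124.5 × (1 − 0.31) = 85.905 kg. Katch-McArdle: BMR = 370 + 21.6 × 85.905 = 2225.548 kcal/day.

2226 kilocalories per day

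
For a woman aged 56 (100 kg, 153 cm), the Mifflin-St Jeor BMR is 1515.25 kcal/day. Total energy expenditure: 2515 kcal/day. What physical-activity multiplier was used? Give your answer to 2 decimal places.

1.66

Activity factor = TEE ÷ BMR = 2515 ÷ 1515.25 = 1.66.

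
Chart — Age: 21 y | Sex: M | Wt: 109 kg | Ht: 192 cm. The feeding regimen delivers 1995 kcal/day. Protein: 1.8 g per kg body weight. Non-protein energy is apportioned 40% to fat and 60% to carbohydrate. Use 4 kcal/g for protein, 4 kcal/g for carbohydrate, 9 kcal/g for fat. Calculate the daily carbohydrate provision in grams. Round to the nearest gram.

Protein = 1.8 × 109 = 196.2 g → 196.2 × 4 = 784.8 kcal.
Non-protein calories = 1995 − 784.8 = 1210.2 kcal.
Fat: 40% × 1210.2 = 484.08 kcal; carbohydrate: 726.12 kcal.
Carbohydrate: 726.12 kcal ÷ 4 kcal/g = 181.53 g.

182 g/day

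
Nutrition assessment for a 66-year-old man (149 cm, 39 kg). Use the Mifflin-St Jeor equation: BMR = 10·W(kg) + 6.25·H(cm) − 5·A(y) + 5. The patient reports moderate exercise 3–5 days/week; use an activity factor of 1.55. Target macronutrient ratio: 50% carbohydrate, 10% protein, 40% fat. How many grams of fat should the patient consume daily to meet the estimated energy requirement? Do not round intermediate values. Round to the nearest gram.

Mifflin-St Jeor (male): BMR = 10(39) + 6.25(149) − 5(66) + 5 = 390 + 931.25 − 330 + 5 = 996.25 kcal/day.
TEE = 996.25 × 1.55 = 1544.1875 kcal/day.
Fat energy = 40% × 1544.1875 = 617.675 kcal.
Fat = 617.675 ÷ 9 kcal/g = 68.6306 g.

69 g/day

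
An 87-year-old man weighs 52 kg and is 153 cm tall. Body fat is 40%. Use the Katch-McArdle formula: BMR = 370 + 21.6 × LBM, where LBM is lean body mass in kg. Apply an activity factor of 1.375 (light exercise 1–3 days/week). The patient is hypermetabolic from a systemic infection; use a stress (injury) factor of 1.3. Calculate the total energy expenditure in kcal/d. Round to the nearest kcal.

1866 kcal/d

LBM = 52 × (1 − 0.4) = 31.2 kg. Katch-McArdle: BMR = 370 + 21.6 × 31.2 = 1043.92 kcal/day.
TEE = BMR × activity factor = 1043.92 × 1.375 = 1435.39 kcal/day.
Apply stress factor: 1435.39 × 1.3 = 1866.007 kcal/day.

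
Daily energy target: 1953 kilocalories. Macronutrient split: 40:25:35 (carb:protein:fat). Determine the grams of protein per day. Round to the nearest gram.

122 g/day

Protein energy = 25% × 1953 = 488.25 kcal.
At 4 kcal/g: 488.25 ÷ 4 = 122.0625 g.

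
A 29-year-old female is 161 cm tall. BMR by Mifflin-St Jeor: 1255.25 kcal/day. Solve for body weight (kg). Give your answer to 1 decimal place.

55.5 kg

1255.25 = 10·W + 6.25(161) − 5(29) − 161
10·W = 1255.25 − 700.25 = 555, so W = 55.5 kg.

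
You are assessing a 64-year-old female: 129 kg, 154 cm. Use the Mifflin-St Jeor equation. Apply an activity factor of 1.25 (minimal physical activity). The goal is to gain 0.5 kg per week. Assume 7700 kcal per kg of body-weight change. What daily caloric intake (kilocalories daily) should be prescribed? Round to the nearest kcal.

2764 kilocalories daily

Mifflin-St Jeor (female): BMR = 10(129) + 6.25(154) − 5(64) − 161 = 1290 + 962.5 − 320 − 161 = 1771.5 kcal/day.
TEE = 1771.5 × 1.25 = 2214.375 kcal/day.
Required daily surplus = 0.5 × 7700 ÷ 7 = 550 kcal/day.
Target intake = 2214.375 + 550 = 2764.375 kcal/day.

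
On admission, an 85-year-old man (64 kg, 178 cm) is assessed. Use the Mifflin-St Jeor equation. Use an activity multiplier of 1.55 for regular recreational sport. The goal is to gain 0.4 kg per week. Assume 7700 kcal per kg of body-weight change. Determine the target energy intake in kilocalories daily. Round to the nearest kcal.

Mifflin-St Jeor (male): BMR = 10(64) + 6.25(178) − 5(85) + 5 = 640 + 1112.5 − 425 + 5 = 1332.5 kcal/day.
TEE = 1332.5 × 1.55 = 2065.375 kcal/day.
Required daily surplus = 0.4 × 7700 ÷ 7 = 440 kcal/day.
Target intake = 2065.375 + 440 = 2505.375 kcal/day.

2505 kilocalories daily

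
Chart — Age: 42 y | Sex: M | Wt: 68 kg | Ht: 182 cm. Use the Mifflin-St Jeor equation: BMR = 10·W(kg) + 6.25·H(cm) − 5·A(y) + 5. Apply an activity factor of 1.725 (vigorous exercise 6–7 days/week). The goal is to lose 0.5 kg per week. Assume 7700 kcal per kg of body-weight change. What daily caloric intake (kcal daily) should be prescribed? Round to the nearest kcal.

Mifflin-St Jeor (male): BMR = 10(68) + 6.25(182) − 5(42) + 5 = 680 + 1137.5 − 210 + 5 = 1612.5 kcal/day.
TEE = 1612.5 × 1.725 = 2781.5625 kcal/day.
Required daily deficit = 0.5 × 7700 ÷ 7 = 550 kcal/day.
Target intake = 2781.5625 − 550 = 2231.5625 kcal/day.

2232 kcal daily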